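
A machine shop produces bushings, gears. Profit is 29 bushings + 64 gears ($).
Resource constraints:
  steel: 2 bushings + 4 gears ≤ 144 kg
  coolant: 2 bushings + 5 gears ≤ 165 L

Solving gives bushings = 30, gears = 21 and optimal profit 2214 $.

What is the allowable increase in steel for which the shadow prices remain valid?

Binding constraints: steel, coolant. The basis is B = [[2,4],[2,5]] with det 2.
Per unit increase in steel, x* moves by d = (2.5, -1).
The basis stays optimal until gears reaches 0; allowable increase = 21 kg.

21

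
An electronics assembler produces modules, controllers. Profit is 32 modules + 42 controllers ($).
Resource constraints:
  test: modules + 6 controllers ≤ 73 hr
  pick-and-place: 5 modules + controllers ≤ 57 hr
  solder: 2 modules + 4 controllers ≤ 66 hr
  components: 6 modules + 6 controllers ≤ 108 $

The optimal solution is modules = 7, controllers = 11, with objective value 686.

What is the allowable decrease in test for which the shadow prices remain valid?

Binding constraints: test, components. The basis is B = [[1,6],[6,6]] with det -30.
Per unit decrease in test, x* moves by d = (0.2, -0.2).
The basis stays optimal until pick-and-place becomes binding; allowable decrease = 13.75 hr.

13.75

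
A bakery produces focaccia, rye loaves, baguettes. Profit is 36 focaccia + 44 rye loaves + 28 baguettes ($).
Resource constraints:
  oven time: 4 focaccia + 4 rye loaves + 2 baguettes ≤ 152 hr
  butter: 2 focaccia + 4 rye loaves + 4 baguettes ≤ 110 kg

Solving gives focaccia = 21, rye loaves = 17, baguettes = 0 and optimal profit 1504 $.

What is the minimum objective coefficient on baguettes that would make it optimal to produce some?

Check each constraint at x*: oven time 152/152 (tight); butter 110/110 (tight).
Dual feasibility on the basic columns requires 4·y_oven time + 2·y_butter = 36, 4·y_oven time + 4·y_butter = 44.
→ y_oven time = 7 and y_butter = 4.
baguettes enters the basis when its profit ≥ yᵀa₃ = 7·2 + 4·4 = 30.

30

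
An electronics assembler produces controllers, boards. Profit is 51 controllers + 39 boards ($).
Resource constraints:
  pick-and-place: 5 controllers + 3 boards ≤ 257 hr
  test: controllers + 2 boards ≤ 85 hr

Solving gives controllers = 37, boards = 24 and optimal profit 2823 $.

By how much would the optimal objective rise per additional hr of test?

6

Check each constraint at x*: pick-and-place 257/257 (tight); test 85/85 (tight).
From A_Bᵀ y = c: 5·y_pick-and-place + 1·y_test = 51; 3·y_pick-and-place + 2·y_test = 39.
→ y_pick-and-place = 9 and y_test = 6.
Shadow price of test = 6.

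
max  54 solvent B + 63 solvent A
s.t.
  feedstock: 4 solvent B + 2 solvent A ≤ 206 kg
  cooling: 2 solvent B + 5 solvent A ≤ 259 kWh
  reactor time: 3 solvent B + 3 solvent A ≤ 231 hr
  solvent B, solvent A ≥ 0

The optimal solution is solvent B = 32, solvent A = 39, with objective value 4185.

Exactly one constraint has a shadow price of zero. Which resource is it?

feedstock: 206/206 (binding)
cooling: 259/259 (binding)
reactor time: 213/231 (slack 18)
By complementary slackness, a constraint with positive slack has shadow price 0 → reactor time.

reactor time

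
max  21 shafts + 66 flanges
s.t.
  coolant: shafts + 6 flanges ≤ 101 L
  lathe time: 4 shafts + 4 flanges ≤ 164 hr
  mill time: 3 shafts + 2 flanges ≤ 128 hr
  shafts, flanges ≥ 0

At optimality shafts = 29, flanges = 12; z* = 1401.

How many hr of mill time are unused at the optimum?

17

mill time used = 3·29 + 2·12 = 111; slack = 128 − 111 = 17.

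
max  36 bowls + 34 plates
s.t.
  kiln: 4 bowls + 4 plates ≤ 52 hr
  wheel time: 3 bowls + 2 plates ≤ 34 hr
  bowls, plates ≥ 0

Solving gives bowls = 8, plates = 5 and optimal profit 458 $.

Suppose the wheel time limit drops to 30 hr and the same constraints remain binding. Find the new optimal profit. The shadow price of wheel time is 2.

Δb = -4, so new z* = 458 + (2)·(-4) = 458 − 8 = 450.

450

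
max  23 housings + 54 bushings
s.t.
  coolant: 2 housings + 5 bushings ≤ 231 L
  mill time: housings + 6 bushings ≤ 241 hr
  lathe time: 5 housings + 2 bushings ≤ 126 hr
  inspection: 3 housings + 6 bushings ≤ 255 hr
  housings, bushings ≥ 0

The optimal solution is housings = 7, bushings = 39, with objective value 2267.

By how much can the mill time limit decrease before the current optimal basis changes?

Binding constraints: mill time, inspection. The basis is B = [[1,6],[3,6]] with det -12.
Per unit decrease in mill time, x* moves by d = (0.5, -0.25).
The basis stays optimal until lathe time becomes binding; allowable decrease = 6.5 hr.

6.5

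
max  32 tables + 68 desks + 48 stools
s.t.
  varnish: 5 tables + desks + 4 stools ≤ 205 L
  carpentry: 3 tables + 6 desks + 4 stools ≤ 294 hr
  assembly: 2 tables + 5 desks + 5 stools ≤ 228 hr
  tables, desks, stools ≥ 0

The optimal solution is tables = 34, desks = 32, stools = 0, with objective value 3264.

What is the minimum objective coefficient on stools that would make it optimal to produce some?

52

At the optimum: varnish uses 202 of 205 (slack = 3); carpentry uses 294 of 294 (binding); assembly uses 228 of 228 (binding).
By complementary slackness, y = 0 for the non-binding constraint.
From A_Bᵀ y = c: 3·y_carpentry + 2·y_assembly = 32; 6·y_carpentry + 5·y_assembly = 68.
Solving: y_carpentry = 8, y_assembly = 4.
stools enters the basis when its profit ≥ yᵀa₃ = 8·4 + 4·5 = 52.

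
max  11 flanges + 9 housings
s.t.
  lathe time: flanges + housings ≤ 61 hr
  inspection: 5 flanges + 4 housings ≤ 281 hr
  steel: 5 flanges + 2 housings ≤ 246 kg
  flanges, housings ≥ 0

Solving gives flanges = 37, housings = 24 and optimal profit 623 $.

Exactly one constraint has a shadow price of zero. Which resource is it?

steel

lathe time: 61/61 (binding)
inspection: 281/281 (binding)
steel: 233/246 (slack 13)
By complementary slackness, a constraint with positive slack has shadow price 0 → steel.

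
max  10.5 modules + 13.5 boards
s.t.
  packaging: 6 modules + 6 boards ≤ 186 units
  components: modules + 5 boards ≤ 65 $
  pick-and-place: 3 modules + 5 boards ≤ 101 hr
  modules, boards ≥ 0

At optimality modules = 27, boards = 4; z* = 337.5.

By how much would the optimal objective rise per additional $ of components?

At the optimum: packaging uses 186 of 186 (binding); components uses 47 of 65 (slack = 18); pick-and-place uses 101 of 101 (binding).
By complementary slackness, y = 0 for the non-binding constraint.
The binding rows give the dual system: 6·y_packaging + 3·y_pick-and-place = 10.5 and 6·y_packaging + 5·y_pick-and-place = 13.5.
This yields shadow prices y_packaging = 1, y_pick-and-place = 1.5.
Shadow price of components = 0.

0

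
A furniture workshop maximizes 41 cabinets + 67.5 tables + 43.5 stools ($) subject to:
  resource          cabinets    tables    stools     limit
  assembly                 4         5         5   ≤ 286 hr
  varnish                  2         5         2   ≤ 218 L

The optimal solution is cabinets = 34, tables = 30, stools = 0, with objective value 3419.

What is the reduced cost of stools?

At the optimum: assembly uses 286 of 286 (binding); varnish uses 218 of 218 (binding).
From A_Bᵀ y = c: 4·y_assembly + 2·y_varnish = 41; 5·y_assembly + 5·y_varnish = 67.5.
This yields shadow prices y_assembly = 7, y_varnish = 6.5.
Reduced cost of stools: c₃ − yᵀa₃ = 43.5 − (7·5 + 6.5·2) = 43.5 − 48 = -4.5.

-4.5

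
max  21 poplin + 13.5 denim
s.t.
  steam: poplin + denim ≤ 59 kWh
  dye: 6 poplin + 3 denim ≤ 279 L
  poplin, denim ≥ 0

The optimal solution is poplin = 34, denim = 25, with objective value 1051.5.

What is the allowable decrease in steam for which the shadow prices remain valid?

12.5

Binding constraints: steam, dye. The basis is B = [[1,1],[6,3]] with det -3.
Per unit decrease in steam, x* moves by d = (1, -2).
The basis stays optimal until denim reaches 0; allowable decrease = 12.5 kWh.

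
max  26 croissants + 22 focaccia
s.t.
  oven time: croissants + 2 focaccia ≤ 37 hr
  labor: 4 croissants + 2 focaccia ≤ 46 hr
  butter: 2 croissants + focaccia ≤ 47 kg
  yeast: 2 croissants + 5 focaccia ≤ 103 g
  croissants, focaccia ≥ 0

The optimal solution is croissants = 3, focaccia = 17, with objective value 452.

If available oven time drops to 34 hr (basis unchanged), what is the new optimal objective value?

Binding: oven time and labor. Non-binding: butter (24 unused), yeast (12 unused).
Slack constraints have shadow price 0 (complementary slackness).
Dual feasibility on the basic columns requires 1·y_oven time + 4·y_labor = 26, 2·y_oven time + 2·y_labor = 22.
Solving: y_oven time = 6, y_labor = 5.
Δz = y_oven time·Δb = 6 × (-3) = -18, so new z* = 452 − 18 = 434.

434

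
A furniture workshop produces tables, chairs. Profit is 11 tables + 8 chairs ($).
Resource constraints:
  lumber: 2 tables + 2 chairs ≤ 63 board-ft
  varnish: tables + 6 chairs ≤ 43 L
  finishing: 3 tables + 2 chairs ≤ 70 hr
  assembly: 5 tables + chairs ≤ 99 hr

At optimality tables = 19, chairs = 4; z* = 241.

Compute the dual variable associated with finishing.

0

Check each constraint at x*: lumber 46/63 (slack 17); varnish 43/43 (tight); finishing 65/70 (slack 5); assembly 99/99 (tight).
Slack constraints have shadow price 0 (complementary slackness).
From A_Bᵀ y = c: 1·y_varnish + 5·y_assembly = 11; 6·y_varnish + 1·y_assembly = 8.
→ y_varnish = 1 and y_assembly = 2.
Shadow price of finishing = 0.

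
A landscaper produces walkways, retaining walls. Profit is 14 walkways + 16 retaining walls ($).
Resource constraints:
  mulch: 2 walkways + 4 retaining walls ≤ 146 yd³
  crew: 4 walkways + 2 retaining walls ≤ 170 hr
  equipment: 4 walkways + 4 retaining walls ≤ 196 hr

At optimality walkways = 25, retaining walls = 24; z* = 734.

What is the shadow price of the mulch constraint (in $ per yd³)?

Binding: mulch and equipment. Non-binding: crew (22 unused).
Since crew is not tight, its dual is 0.
The binding rows give the dual system: 2·y_mulch + 4·y_equipment = 14 and 4·y_mulch + 4·y_equipment = 16.
→ y_mulch = 1 and y_equipment = 3.
Shadow price of mulch = 1.

1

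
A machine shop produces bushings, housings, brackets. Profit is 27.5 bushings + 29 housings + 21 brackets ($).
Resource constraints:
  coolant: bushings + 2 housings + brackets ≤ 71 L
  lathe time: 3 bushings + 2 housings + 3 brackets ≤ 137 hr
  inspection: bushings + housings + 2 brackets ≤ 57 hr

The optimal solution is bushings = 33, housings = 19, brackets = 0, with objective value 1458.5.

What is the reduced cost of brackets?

-6.5

Check each constraint at x*: coolant 71/71 (tight); lathe time 137/137 (tight); inspection 52/57 (slack 5).
Slack constraints have shadow price 0 (complementary slackness).
From A_Bᵀ y = c: 1·y_coolant + 3·y_lathe time = 27.5; 2·y_coolant + 2·y_lathe time = 29.
This yields shadow prices y_coolant = 8, y_lathe time = 6.5.
Reduced cost of brackets: c₃ − yᵀa₃ = 21 − (8·1 + 6.5·3) = 21 − 27.5 = -6.5.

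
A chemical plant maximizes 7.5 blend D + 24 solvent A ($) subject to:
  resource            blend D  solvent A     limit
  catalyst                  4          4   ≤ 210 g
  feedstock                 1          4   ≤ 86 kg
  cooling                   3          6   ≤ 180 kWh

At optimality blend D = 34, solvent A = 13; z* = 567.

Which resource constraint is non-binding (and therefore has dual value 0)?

catalyst

catalyst: 188/210 (slack 22)
feedstock: 86/86 (binding)
cooling: 180/180 (binding)
By complementary slackness, a constraint with positive slack has shadow price 0 → catalyst.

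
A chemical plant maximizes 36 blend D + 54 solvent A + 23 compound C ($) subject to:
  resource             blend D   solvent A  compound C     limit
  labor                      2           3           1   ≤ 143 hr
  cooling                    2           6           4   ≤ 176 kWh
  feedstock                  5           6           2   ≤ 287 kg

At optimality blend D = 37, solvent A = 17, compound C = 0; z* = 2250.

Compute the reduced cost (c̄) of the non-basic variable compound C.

Binding: cooling and feedstock. Non-binding: labor (18 unused).
Since labor is not tight, its dual is 0.
From A_Bᵀ y = c: 2·y_cooling + 5·y_feedstock = 36; 6·y_cooling + 6·y_feedstock = 54.
This yields shadow prices y_cooling = 3, y_feedstock = 6.
Reduced cost of compound C: c₃ − yᵀa₃ = 23 − (3·4 + 6·2) = 23 − 24 = -1.

-1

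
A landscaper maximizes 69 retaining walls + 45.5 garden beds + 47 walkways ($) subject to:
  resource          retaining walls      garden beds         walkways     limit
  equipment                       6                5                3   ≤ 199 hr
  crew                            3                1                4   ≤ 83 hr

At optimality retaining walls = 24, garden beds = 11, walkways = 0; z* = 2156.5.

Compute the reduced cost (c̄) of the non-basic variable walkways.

At the optimum: equipment uses 199 of 199 (binding); crew uses 83 of 83 (binding).
Dual feasibility on the basic columns requires 6·y_equipment + 3·y_crew = 69, 5·y_equipment + 1·y_crew = 45.5.
→ y_equipment = 7.5 and y_crew = 8.
Reduced cost of walkways: c₃ − yᵀa₃ = 47 − (7.5·3 + 8·4) = 47 − 54.5 = -7.5.

-7.5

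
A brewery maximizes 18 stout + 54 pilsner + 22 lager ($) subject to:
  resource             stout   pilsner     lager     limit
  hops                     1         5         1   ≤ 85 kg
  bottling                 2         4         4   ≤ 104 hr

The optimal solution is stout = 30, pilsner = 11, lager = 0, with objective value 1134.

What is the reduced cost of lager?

-8

Both hops and bottling are binding at x*.
From A_Bᵀ y = c: 1·y_hops + 2·y_bottling = 18; 5·y_hops + 4·y_bottling = 54.
→ y_hops = 6 and y_bottling = 6.
Reduced cost of lager: c₃ − yᵀa₃ = 22 − (6·1 + 6·4) = 22 − 30 = -8.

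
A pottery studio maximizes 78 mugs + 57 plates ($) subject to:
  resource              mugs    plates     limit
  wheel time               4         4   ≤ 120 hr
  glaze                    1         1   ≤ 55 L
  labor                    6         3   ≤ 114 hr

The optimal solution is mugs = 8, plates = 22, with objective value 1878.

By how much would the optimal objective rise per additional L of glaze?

Check each constraint at x*: wheel time 120/120 (tight); glaze 30/55 (slack 25); labor 114/114 (tight).
By complementary slackness, y = 0 for the non-binding constraint.
From A_Bᵀ y = c: 4·y_wheel time + 6·y_labor = 78; 4·y_wheel time + 3·y_labor = 57.
This yields shadow prices y_wheel time = 9, y_labor = 7.
Shadow price of glaze = 0.

0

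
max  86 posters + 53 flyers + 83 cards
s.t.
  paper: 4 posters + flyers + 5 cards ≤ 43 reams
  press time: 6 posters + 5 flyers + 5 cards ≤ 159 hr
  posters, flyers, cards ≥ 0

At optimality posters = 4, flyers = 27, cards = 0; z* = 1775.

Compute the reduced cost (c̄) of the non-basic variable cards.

Both paper and press time are binding at x*.
The binding rows give the dual system: 4·y_paper + 6·y_press time = 86 and 1·y_paper + 5·y_press time = 53.
Solving: y_paper = 8, y_press time = 9.
Reduced cost of cards: c₃ − yᵀa₃ = 83 − (8·5 + 9·5) = 83 − 85 = -2.

-2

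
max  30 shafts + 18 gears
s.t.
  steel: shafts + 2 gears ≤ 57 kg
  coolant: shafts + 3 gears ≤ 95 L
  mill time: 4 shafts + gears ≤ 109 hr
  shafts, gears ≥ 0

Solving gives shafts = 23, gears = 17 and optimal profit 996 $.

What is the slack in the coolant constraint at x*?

21

coolant used = 1·23 + 3·17 = 74; slack = 95 − 74 = 21.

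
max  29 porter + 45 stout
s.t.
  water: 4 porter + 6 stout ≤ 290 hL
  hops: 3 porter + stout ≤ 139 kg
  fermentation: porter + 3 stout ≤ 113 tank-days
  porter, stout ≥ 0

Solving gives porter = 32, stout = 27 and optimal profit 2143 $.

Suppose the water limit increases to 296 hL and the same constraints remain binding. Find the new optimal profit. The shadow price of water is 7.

Δb = 6, so new z* = 2143 + (7)·(6) = 2143 + 42 = 2185.

2185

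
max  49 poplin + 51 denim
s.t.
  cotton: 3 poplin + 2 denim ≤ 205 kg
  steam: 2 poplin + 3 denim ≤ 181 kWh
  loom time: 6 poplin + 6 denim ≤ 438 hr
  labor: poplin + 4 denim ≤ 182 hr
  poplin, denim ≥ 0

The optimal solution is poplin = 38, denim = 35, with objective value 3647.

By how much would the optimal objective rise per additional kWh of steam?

Check each constraint at x*: cotton 184/205 (slack 21); steam 181/181 (tight); loom time 438/438 (tight); labor 178/182 (slack 4).
By complementary slackness, y = 0 for the non-binding constraints.
Dual feasibility on the basic columns requires 2·y_steam + 6·y_loom time = 49, 3·y_steam + 6·y_loom time = 51.
Solving: y_steam = 2, y_loom time = 7.5.
Shadow price of steam = 2.

2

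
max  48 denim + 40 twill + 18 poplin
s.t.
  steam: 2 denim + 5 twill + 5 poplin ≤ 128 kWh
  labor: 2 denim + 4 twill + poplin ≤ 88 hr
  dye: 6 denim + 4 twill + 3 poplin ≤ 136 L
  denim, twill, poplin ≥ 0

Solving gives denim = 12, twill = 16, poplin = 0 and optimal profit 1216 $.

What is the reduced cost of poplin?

Check each constraint at x*: steam 104/128 (slack 24); labor 88/88 (tight); dye 136/136 (tight).
Slack constraints have shadow price 0 (complementary slackness).
From A_Bᵀ y = c: 2·y_labor + 6·y_dye = 48; 4·y_labor + 4·y_dye = 40.
This yields shadow prices y_labor = 3, y_dye = 7.
Reduced cost of poplin: c₃ − yᵀa₃ = 18 − (3·1 + 7·3) = 18 − 24 = -6.

-6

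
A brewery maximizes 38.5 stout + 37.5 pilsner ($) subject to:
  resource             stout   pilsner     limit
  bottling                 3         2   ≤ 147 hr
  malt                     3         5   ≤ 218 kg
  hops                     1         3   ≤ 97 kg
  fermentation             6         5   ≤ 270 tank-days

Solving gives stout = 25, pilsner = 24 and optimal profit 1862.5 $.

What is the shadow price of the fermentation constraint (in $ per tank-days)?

6

At the optimum: bottling uses 123 of 147 (slack = 24); malt uses 195 of 218 (slack = 23); hops uses 97 of 97 (binding); fermentation uses 270 of 270 (binding).
By complementary slackness, y = 0 for the non-binding constraints.
Dual feasibility on the basic columns requires 1·y_hops + 6·y_fermentation = 38.5, 3·y_hops + 5·y_fermentation = 37.5.
→ y_hops = 2.5 and y_fermentation = 6.
Shadow price of fermentation = 6.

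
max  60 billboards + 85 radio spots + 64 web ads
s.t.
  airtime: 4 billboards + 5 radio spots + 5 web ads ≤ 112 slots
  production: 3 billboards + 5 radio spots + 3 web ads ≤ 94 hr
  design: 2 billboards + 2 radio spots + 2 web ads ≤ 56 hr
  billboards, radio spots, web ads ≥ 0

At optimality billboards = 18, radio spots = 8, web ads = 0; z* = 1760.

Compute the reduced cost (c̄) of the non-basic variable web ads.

-5

At the optimum: airtime uses 112 of 112 (binding); production uses 94 of 94 (binding); design uses 52 of 56 (slack = 4).
Slack constraints have shadow price 0 (complementary slackness).
From A_Bᵀ y = c: 4·y_airtime + 3·y_production = 60; 5·y_airtime + 5·y_production = 85.
This yields shadow prices y_airtime = 9, y_production = 8.
Reduced cost of web ads: c₃ − yᵀa₃ = 64 − (9·5 + 8·3) = 64 − 69 = -5.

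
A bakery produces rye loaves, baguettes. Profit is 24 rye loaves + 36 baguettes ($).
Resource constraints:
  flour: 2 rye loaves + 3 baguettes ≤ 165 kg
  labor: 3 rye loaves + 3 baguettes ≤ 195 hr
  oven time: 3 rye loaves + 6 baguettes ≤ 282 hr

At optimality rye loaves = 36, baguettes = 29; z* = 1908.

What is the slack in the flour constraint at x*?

flour used = 2·36 + 3·29 = 159; slack = 165 − 159 = 6.

6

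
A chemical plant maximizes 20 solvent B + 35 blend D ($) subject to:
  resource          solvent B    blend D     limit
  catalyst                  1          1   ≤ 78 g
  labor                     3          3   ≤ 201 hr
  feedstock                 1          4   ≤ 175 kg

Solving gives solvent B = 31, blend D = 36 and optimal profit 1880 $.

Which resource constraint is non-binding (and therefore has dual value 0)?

catalyst: 67/78 (slack 11)
labor: 201/201 (binding)
feedstock: 175/175 (binding)
By complementary slackness, a constraint with positive slack has shadow price 0 → catalyst.

catalyst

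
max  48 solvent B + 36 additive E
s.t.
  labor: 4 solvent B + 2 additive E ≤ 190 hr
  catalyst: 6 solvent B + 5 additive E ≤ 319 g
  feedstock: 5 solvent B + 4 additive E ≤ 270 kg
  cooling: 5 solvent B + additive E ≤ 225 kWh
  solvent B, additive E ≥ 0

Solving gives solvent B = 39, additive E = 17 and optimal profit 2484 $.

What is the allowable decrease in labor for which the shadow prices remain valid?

Binding constraints: labor, catalyst. The basis is B = [[4,2],[6,5]] with det 8.
Per unit decrease in labor, x* moves by d = (-0.625, 0.75).
The basis stays optimal until solvent B reaches 0; allowable decrease = 62.4 hr.

62.4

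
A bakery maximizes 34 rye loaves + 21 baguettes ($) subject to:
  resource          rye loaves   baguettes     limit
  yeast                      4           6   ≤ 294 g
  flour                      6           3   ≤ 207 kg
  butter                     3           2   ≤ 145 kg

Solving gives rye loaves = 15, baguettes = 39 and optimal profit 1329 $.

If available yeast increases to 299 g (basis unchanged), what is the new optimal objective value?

At the optimum: yeast uses 294 of 294 (binding); flour uses 207 of 207 (binding); butter uses 123 of 145 (slack = 22).
Slack constraints have shadow price 0 (complementary slackness).
The binding rows give the dual system: 4·y_yeast + 6·y_flour = 34 and 6·y_yeast + 3·y_flour = 21.
Solving: y_yeast = 1, y_flour = 5.
Δz = y_yeast·Δb = 1 × (5) = 5, so new z* = 1329 + 5 = 1334.

1334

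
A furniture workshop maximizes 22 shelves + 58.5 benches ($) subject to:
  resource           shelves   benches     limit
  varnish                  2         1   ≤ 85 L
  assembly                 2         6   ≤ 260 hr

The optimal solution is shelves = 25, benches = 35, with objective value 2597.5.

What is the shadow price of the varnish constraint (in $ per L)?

At the optimum: varnish uses 85 of 85 (binding); assembly uses 260 of 260 (binding).
Dual feasibility on the basic columns requires 2·y_varnish + 2·y_assembly = 22, 1·y_varnish + 6·y_assembly = 58.5.
Solving: y_varnish = 1.5, y_assembly = 9.5.
Shadow price of varnish = 1.5.

1.5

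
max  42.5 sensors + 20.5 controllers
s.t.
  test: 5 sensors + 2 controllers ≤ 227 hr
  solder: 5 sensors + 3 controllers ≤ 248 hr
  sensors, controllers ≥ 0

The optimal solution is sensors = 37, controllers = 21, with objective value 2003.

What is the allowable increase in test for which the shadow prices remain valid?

Binding constraints: test, solder. The basis is B = [[5,2],[5,3]] with det 5.
Per unit increase in test, x* moves by d = (0.6, -1).
The basis stays optimal until controllers reaches 0; allowable increase = 21 hr.

21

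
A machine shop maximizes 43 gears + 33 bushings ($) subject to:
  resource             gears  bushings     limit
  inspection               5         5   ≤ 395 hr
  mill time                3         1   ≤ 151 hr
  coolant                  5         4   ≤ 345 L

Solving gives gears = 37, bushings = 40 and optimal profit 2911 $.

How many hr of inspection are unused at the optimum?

10

inspection used = 5·37 + 5·40 = 385; slack = 395 − 385 = 10.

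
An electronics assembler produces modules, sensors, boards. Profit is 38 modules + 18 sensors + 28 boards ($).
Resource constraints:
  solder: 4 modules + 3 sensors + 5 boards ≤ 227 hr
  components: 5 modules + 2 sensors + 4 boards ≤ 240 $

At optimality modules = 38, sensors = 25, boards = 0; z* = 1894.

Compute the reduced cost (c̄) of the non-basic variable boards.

-6

Check each constraint at x*: solder 227/227 (tight); components 240/240 (tight).
The binding rows give the dual system: 4·y_solder + 5·y_components = 38 and 3·y_solder + 2·y_components = 18.
This yields shadow prices y_solder = 2, y_components = 6.
Reduced cost of boards: c₃ − yᵀa₃ = 28 − (2·5 + 6·4) = 28 − 34 = -6.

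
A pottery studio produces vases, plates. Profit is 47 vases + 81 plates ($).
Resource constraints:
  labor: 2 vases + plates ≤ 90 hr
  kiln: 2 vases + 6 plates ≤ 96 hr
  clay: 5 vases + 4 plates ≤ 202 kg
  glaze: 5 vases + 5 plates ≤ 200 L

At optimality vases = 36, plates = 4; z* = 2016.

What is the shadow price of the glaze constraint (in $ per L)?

Check each constraint at x*: labor 76/90 (slack 14); kiln 96/96 (tight); clay 196/202 (slack 6); glaze 200/200 (tight).
By complementary slackness, y = 0 for the non-binding constraints.
Dual feasibility on the basic columns requires 2·y_kiln + 5·y_glaze = 47, 6·y_kiln + 5·y_glaze = 81.
This yields shadow prices y_kiln = 8.5, y_glaze = 6.
Shadow price of glaze = 6.

6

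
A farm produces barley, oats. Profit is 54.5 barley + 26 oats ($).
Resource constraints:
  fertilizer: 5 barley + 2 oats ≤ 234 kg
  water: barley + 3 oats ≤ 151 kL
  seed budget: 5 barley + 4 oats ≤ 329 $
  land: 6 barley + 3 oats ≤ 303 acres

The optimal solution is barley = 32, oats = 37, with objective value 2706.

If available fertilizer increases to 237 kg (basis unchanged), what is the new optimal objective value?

Check each constraint at x*: fertilizer 234/234 (tight); water 143/151 (slack 8); seed budget 308/329 (slack 21); land 303/303 (tight).
Since water, seed budget are not tight, their duals are 0.
From A_Bᵀ y = c: 5·y_fertilizer + 6·y_land = 54.5; 2·y_fertilizer + 3·y_land = 26.
This yields shadow prices y_fertilizer = 2.5, y_land = 7.
Δz = y_fertilizer·Δb = 2.5 × (3) = 7.5, so new z* = 2706 + 7.5 = 2713.5.

2713.5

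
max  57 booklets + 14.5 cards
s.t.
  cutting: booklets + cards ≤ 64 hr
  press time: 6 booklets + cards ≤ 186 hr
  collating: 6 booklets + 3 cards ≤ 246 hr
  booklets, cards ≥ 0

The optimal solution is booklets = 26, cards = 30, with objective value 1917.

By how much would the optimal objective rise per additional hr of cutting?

Check each constraint at x*: cutting 56/64 (slack 8); press time 186/186 (tight); collating 246/246 (tight).
Since cutting is not tight, its dual is 0.
The binding rows give the dual system: 6·y_press time + 6·y_collating = 57 and 1·y_press time + 3·y_collating = 14.5.
This yields shadow prices y_press time = 7, y_collating = 2.5.
Shadow price of cutting = 0.

0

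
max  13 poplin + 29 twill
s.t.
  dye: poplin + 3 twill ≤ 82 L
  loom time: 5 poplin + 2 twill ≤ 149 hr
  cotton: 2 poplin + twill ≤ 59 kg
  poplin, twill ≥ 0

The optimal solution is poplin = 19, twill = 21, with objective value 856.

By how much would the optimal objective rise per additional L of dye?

9

Check each constraint at x*: dye 82/82 (tight); loom time 137/149 (slack 12); cotton 59/59 (tight).
Slack constraints have shadow price 0 (complementary slackness).
Dual feasibility on the basic columns requires 1·y_dye + 2·y_cotton = 13, 3·y_dye + 1·y_cotton = 29.
This yields shadow prices y_dye = 9, y_cotton = 2.
Shadow price of dye = 9.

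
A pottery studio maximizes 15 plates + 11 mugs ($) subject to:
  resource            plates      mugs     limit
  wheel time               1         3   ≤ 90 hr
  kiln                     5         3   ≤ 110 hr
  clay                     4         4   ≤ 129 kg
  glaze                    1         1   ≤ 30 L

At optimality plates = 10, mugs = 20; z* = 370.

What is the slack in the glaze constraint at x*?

0

glaze used = 1·10 + 1·20 = 30; slack = 30 − 30 = 0.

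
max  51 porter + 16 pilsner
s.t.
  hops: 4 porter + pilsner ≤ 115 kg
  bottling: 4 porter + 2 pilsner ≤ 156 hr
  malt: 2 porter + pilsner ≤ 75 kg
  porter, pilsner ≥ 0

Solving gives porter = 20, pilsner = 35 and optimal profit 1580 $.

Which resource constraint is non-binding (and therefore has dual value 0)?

bottling

hops: 115/115 (binding)
bottling: 150/156 (slack 6)
malt: 75/75 (binding)
By complementary slackness, a constraint with positive slack has shadow price 0 → bottling.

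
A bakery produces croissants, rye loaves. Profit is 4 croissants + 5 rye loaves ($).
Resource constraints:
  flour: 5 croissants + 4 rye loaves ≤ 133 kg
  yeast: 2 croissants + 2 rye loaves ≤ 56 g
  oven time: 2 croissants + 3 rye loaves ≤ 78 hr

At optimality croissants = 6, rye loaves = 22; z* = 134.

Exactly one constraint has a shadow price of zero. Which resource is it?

flour: 118/133 (slack 15)
yeast: 56/56 (binding)
oven time: 78/78 (binding)
By complementary slackness, a constraint with positive slack has shadow price 0 → flour.

flour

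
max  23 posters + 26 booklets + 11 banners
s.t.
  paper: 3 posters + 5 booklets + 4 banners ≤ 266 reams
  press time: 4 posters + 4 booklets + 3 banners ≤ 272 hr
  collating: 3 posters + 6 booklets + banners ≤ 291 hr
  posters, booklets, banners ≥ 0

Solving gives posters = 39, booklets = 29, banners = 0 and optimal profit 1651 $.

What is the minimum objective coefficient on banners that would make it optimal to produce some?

Check each constraint at x*: paper 262/266 (slack 4); press time 272/272 (tight); collating 291/291 (tight).
Since paper is not tight, its dual is 0.
From A_Bᵀ y = c: 4·y_press time + 3·y_collating = 23; 4·y_press time + 6·y_collating = 26.
→ y_press time = 5 and y_collating = 1.
banners enters the basis when its profit ≥ yᵀa₃ = 5·3 + 1·1 = 16.

16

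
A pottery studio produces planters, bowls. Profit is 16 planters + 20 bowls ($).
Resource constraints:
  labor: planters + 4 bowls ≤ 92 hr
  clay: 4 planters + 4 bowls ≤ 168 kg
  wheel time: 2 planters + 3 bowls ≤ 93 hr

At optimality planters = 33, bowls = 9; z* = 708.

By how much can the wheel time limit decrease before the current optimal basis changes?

Binding constraints: clay, wheel time. The basis is B = [[4,4],[2,3]] with det 4.
Per unit decrease in wheel time, x* moves by d = (1, -1).
The basis stays optimal until bowls reaches 0; allowable decrease = 9 hr.

9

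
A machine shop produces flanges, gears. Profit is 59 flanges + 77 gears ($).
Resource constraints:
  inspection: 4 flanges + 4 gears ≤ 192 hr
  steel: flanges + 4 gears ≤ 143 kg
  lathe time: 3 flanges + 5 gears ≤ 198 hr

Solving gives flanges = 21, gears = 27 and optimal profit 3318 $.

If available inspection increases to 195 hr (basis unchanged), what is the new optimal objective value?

3342

Binding: inspection and lathe time. Non-binding: steel (14 unused).
By complementary slackness, y = 0 for the non-binding constraint.
From A_Bᵀ y = c: 4·y_inspection + 3·y_lathe time = 59; 4·y_inspection + 5·y_lathe time = 77.
Solving: y_inspection = 8, y_lathe time = 9.
Δz = y_inspection·Δb = 8 × (3) = 24, so new z* = 3318 + 24 = 3342.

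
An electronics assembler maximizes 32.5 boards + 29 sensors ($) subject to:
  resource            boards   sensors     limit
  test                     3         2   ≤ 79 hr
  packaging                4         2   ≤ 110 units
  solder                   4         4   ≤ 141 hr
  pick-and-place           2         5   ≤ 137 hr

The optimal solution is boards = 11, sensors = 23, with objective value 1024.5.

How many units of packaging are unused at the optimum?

packaging used = 4·11 + 2·23 = 90; slack = 110 − 90 = 20.

20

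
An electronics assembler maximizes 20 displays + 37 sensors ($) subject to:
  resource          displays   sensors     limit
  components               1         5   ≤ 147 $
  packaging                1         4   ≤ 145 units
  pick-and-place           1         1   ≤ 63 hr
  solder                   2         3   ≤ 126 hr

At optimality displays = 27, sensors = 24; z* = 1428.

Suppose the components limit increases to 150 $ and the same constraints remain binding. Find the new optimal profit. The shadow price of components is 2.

1434

Δb = 3, so new z* = 1428 + (2)·(3) = 1428 + 6 = 1434.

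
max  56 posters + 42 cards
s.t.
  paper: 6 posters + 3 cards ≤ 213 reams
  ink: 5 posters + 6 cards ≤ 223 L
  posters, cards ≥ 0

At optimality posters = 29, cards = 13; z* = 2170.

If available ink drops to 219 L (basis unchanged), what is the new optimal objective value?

2154

At the optimum: paper uses 213 of 213 (binding); ink uses 223 of 223 (binding).
From A_Bᵀ y = c: 6·y_paper + 5·y_ink = 56; 3·y_paper + 6·y_ink = 42.
This yields shadow prices y_paper = 6, y_ink = 4.
Δz = y_ink·Δb = 4 × (-4) = -16, so new z* = 2170 − 16 = 2154.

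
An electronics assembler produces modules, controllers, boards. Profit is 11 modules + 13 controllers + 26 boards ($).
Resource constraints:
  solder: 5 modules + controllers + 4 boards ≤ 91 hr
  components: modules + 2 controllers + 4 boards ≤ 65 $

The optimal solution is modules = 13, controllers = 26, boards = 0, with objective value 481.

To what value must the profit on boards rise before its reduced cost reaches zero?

Check each constraint at x*: solder 91/91 (tight); components 65/65 (tight).
Dual feasibility on the basic columns requires 5·y_solder + 1·y_components = 11, 1·y_solder + 2·y_components = 13.
→ y_solder = 1 and y_components = 6.
boards enters the basis when its profit ≥ yᵀa₃ = 1·4 + 6·4 = 28.

28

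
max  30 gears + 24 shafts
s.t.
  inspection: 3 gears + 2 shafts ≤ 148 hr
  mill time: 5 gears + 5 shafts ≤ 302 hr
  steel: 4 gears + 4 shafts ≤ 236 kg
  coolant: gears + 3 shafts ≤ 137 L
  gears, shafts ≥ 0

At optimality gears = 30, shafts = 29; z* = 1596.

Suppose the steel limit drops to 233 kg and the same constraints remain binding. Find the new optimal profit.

1587

Binding: inspection and steel. Non-binding: mill time (7 unused), coolant (20 unused).
Slack constraints have shadow price 0 (complementary slackness).
Dual feasibility on the basic columns requires 3·y_inspection + 4·y_steel = 30, 2·y_inspection + 4·y_steel = 24.
→ y_inspection = 6 and y_steel = 3.
Δz = y_steel·Δb = 3 × (-3) = -9, so new z* = 1596 − 9 = 1587.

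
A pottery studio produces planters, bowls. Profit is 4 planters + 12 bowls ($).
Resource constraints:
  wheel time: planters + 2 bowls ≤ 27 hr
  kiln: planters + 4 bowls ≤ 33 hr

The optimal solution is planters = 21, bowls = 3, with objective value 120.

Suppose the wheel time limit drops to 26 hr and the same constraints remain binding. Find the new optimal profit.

Check each constraint at x*: wheel time 27/27 (tight); kiln 33/33 (tight).
The binding rows give the dual system: 1·y_wheel time + 1·y_kiln = 4 and 2·y_wheel time + 4·y_kiln = 12.
→ y_wheel time = 2 and y_kiln = 2.
Δz = y_wheel time·Δb = 2 × (-1) = -2, so new z* = 120 − 2 = 118.

118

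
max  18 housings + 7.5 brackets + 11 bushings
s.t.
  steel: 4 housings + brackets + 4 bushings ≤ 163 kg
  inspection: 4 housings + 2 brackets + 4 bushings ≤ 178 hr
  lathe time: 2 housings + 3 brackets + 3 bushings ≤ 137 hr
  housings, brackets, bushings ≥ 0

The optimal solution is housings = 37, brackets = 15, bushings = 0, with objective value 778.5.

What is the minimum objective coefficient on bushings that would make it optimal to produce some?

Check each constraint at x*: steel 163/163 (tight); inspection 178/178 (tight); lathe time 119/137 (slack 18).
Slack constraints have shadow price 0 (complementary slackness).
Dual feasibility on the basic columns requires 4·y_steel + 4·y_inspection = 18, 1·y_steel + 2·y_inspection = 7.5.
This yields shadow prices y_steel = 1.5, y_inspection = 3.
bushings enters the basis when its profit ≥ yᵀa₃ = 1.5·4 + 3·4 = 18.

18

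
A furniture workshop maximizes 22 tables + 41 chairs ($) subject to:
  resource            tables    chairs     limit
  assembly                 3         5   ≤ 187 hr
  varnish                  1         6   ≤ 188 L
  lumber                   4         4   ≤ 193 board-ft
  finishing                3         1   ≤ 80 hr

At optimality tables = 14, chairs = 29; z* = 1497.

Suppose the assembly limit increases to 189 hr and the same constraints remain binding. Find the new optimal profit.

Check each constraint at x*: assembly 187/187 (tight); varnish 188/188 (tight); lumber 172/193 (slack 21); finishing 71/80 (slack 9).
Slack constraints have shadow price 0 (complementary slackness).
Dual feasibility on the basic columns requires 3·y_assembly + 1·y_varnish = 22, 5·y_assembly + 6·y_varnish = 41.
Solving: y_assembly = 7, y_varnish = 1.
Δz = y_assembly·Δb = 7 × (2) = 14, so new z* = 1497 + 14 = 1511.

1511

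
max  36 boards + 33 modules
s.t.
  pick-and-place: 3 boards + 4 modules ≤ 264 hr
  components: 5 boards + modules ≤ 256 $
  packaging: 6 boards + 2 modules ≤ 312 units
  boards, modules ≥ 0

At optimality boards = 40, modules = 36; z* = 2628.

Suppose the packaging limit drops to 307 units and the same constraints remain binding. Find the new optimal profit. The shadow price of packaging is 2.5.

2615.5

Δb = -5, so new z* = 2628 + (2.5)·(-5) = 2628 − 12.5 = 2615.5.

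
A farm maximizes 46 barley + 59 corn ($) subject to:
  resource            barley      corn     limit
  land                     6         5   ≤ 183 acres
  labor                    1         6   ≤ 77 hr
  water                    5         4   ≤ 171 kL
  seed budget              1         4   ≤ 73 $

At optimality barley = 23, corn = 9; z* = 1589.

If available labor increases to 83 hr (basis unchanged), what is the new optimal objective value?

1613

At the optimum: land uses 183 of 183 (binding); labor uses 77 of 77 (binding); water uses 151 of 171 (slack = 20); seed budget uses 59 of 73 (slack = 14).
By complementary slackness, y = 0 for the non-binding constraints.
From A_Bᵀ y = c: 6·y_land + 1·y_labor = 46; 5·y_land + 6·y_labor = 59.
Solving: y_land = 7, y_labor = 4.
Δz = y_labor·Δb = 4 × (6) = 24, so new z* = 1589 + 24 = 1613.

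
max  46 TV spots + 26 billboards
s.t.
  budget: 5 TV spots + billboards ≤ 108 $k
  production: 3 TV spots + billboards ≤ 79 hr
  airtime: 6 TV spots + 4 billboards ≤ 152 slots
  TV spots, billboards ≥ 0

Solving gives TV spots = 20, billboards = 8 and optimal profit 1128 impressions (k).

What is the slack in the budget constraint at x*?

0

budget used = 5·20 + 1·8 = 108; slack = 108 − 108 = 0.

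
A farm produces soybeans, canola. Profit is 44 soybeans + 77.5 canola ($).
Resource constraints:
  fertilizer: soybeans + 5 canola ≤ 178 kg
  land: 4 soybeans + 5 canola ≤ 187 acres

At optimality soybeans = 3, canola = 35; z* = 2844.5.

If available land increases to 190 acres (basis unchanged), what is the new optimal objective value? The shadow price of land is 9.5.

Δb = 3, so new z* = 2844.5 + (9.5)·(3) = 2844.5 + 28.5 = 2873.

2873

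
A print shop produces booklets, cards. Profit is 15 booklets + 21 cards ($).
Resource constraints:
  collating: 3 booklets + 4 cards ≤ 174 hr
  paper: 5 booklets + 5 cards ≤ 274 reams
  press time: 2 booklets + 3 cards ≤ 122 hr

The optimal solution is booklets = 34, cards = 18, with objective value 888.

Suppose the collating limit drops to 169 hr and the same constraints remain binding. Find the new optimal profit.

873

Check each constraint at x*: collating 174/174 (tight); paper 260/274 (slack 14); press time 122/122 (tight).
Since paper is not tight, its dual is 0.
Dual feasibility on the basic columns requires 3·y_collating + 2·y_press time = 15, 4·y_collating + 3·y_press time = 21.
→ y_collating = 3 and y_press time = 3.
Δz = y_collating·Δb = 3 × (-5) = -15, so new z* = 888 − 15 = 873.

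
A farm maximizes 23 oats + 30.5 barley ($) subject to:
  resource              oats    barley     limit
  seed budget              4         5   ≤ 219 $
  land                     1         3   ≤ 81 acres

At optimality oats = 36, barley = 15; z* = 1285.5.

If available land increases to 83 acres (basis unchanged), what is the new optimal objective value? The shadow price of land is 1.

1287.5

Δb = 2, so new z* = 1285.5 + (1)·(2) = 1285.5 + 2 = 1287.5.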